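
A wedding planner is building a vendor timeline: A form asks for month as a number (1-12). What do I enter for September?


Calendar month order:
8. August
9. September <--
10. October
September is month number 9

9


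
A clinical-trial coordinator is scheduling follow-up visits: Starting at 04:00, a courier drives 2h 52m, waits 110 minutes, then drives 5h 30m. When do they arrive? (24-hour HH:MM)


Depart: 04:00
Leg 1: +172 min -> 06:52
Layover: +110 min -> 08:42
Leg 2: +330 min -> 14:12
Total travel: 612 minutes = 10h 12m
Arrival: 14:12

14:12


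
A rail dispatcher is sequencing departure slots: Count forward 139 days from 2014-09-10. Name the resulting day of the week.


Start: 2014-09-10 (Wednesday)
Step 1 - find target date: add 139 days
  2014-09-10 + 139 days = 2015-01-27
Step 2 - day of week:
  139 mod 7 = 6
  Wednesday + 6 days -> Tuesday
Result: Tuesday (2015-01-27)

Tuesday


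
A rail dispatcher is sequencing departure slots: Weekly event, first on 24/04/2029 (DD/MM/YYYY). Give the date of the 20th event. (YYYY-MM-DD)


First occurrence: 2029-04-24 (occurrence 1)
Each occurrence is 7 days after the previous.
Occurrence 20 is 19 weeks after the first.
19 weeks = 133 days
2029-04-24 + 133 days = 2029-09-04

2029-09-04


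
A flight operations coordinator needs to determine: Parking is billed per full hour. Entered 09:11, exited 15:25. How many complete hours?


Start: 09:11
End: 15:25
Hour difference: 15 - 9 = 6 hours
Minute difference: 25 - 11 = 14 minutes
Total minutes: 374
Complete hours: 374 / 60 = 6 (remainder 14)

6


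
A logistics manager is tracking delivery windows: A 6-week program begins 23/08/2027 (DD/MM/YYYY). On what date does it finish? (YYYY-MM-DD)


Start: 2027-08-23
Weeks to add: 6
Convert to days: 6 x 7 = 42 days
Add 42 days to 2027-08-23
Result: 2027-10-04

2027-10-04


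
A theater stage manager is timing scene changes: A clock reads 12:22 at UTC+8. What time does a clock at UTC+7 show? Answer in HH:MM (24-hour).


Local time: 12:22 at UTC+8 (offset 8h)
Target zone: UTC+7 (offset 7h)
Difference: 7 - (8) = -1 hours
Calculation: 12 + (-1) = 11
Result: 11:22

11:22


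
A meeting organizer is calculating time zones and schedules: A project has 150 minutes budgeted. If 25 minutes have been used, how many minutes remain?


Total budget: 150 minutes
Time used: 25 minutes
Remaining: 150 - 25 = 125 minutes
Percent used: 16.7%
Percent remaining: 83.3%

125


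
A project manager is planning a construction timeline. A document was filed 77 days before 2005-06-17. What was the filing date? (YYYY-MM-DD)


Start: 2005-06-17
Subtracting 77 days
Days already passed in June: 17
After going back through June: 60 more days to subtract
May 2005: 31 days, 29 remaining
April 2005 has 30 days, need 29
Result: 2005-04-01

2005-04-01


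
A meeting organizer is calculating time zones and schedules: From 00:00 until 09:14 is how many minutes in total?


Start time: 00:00 = 0 minutes from midnight
End time: 09:14 = 554 minutes from midnight
Difference: 554 - 0 = 554 minutes
That is 9 hours and 14 minutes

554


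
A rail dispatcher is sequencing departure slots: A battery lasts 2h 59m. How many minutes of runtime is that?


Hours: 2
Extra minutes: 59
Minutes per hour: 60
Hours to minutes: 2 x 60 = 120
Total: 120 + 59 = 179

179


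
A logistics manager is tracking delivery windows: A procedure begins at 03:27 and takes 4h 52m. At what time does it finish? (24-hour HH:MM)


Start time: 03:27
Adding: 4 hours 52 minutes
Minutes: 27 + 52 = 79
Minute overflow: 79 >= 60, so carry 1 hour, minutes = 19
Hours: 3 + 4 + 1 = 8
Result: 08:19

08:19


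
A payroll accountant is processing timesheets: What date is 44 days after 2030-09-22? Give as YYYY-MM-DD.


Start: 2030-09-22
Adding 44 days
Days remaining in September: 8
After September: 36 days still to add
October 2030: 31 days, 5 remaining
November 2030 has 30 days, need 5
Result: 2030-11-05

2030-11-05


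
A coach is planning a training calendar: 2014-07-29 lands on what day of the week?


Date: 2014-07-29
January 1, 2014 is a Wednesday
Day of year: 210
Offset from Jan 1: 209 days
209 mod 7 = 6
Result: Tuesday

Tuesday


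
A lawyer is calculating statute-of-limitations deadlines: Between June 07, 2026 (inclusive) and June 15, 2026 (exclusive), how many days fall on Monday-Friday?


Start: 2026-06-07 (Sunday)
End (exclusive): 2026-06-15 (Monday)
Total calendar days: 8
Full weeks: 8 // 7 = 1 -> 5 weekdays
Remaining 1 days starting on Sunday:
  Sun(-) -> 0 weekdays
Total business days: 5 + 0 = 5

5


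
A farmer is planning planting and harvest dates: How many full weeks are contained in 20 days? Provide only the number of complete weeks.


Total days: 20
Days per week: 7
Division: 20 / 7 = 2 remainder 6
Complete weeks: 2
Remaining days: 6

2


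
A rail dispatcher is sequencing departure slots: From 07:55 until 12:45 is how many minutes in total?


Start time: 07:55 = 475 minutes from midnight
End time: 12:45 = 765 minutes from midnight
Difference: 765 - 475 = 290 minutes
That is 4 hours and 50 minutes

290


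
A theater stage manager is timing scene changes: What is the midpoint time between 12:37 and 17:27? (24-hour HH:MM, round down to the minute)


Start time: 12:37 = 757 minutes from midnight
End time: 17:27 = 1047 minutes from midnight
Sum: 757 + 1047 = 1804
Midpoint: 1804 / 2 = 902 minutes
Convert: 902 / 60 = 15 hours, 2 minutes
Result: 15:02

15:02


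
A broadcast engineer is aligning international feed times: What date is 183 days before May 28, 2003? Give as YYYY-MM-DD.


Start: 2003-05-28
Subtracting 183 days
Days already passed in May: 28
After going back through May: 155 more days to subtract
April 2003: 30 days, 125 remaining
March 2003: 31 days, 94 remaining
February 2003: 28 days, 66 remaining
January 2003: 31 days, 35 remaining
Result: 2002-11-26

2002-11-26


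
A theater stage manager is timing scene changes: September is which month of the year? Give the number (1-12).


Calendar month order:
8. August
9. September <--
10. October
September is month number 9

9


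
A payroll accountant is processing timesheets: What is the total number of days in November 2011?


Month: November
Year: 2011
November is a 30-day month
Total: 30 days

30


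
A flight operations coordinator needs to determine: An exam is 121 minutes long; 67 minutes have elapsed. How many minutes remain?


Total budget: 121 minutes
Time used: 67 minutes
Remaining: 121 - 67 = 54 minutes
Percent used: 55.4%
Percent remaining: 44.6%

54


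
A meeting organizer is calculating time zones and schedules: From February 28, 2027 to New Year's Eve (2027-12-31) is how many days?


Start: February 28, 2027
End: December 31, 2027
Days left in February: 0
March: 31
April: 30
May: 31
June: 30
... plus remaining months
Sum of remaining months: 306
Total: 0 + 306 = 306

306


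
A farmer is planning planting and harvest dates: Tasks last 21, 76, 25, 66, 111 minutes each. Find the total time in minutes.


Durations: 21, 76, 25, 66, 111
Running sum: 21
+ 76 = 97
+ 25 = 122
+ 66 = 188
+ 111 = 299
Total duration: 299 minutes
That is 4 hours and 59 minutes

299


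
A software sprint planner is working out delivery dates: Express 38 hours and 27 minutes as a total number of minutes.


Hours: 38
Extra minutes: 27
Minutes per hour: 60
Hours to minutes: 38 x 60 = 2280
Total: 2280 + 27 = 2307

2307


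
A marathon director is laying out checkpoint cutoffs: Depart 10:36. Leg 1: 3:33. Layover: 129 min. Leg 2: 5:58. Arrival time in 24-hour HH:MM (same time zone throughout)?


Depart: 10:36
Leg 1: +213 min -> 14:09
Layover: +129 min -> 16:18
Leg 2: +358 min -> 22:16
Total travel: 700 minutes = 11h 40m
Arrival: 22:16

22:16


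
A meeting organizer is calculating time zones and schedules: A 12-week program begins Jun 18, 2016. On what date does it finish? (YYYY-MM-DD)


Start: 2016-06-18
Weeks to add: 12
Convert to days: 12 x 7 = 84 days
Add 84 days to 2016-06-18
Result: 2016-09-10

2016-09-10


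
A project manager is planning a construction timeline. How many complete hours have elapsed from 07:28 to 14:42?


Start: 07:28
End: 14:42
Hour difference: 14 - 7 = 7 hours
Minute difference: 42 - 28 = 14 minutes
Total minutes: 434
Complete hours: 434 / 60 = 7 (remainder 14)

7


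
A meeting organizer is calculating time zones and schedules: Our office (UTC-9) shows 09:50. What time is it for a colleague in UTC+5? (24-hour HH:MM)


Local time: 09:50 at UTC-9 (offset -9h)
Target zone: UTC+5 (offset 5h)
Difference: 5 - (-9) = 14 hours
Calculation: 9 + (14) = 23
Result: 23:50

23:50


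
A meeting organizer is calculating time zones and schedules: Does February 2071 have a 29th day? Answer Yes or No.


Year: 2071
Divisible by 4? 2071 / 4 = 517.75 -> No
Not divisible by 4, so NOT a leap year

No


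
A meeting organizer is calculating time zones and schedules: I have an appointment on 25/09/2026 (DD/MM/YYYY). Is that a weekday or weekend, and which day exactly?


Date: 2026-09-25
January 1, 2026 is a Thursday
Day of year: 268
Offset from Jan 1: 267 days
267 mod 7 = 1
Result: Friday

Friday


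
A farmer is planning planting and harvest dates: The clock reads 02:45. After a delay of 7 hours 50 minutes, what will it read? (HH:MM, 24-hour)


Start time: 02:45
Adding: 7 hours 50 minutes
Minutes: 45 + 50 = 95
Minute overflow: 95 >= 60, so carry 1 hour, minutes = 35
Hours: 2 + 7 + 1 = 10
Result: 10:35

10:35


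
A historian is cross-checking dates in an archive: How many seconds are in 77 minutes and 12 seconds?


Minutes: 77
Seconds: 12
Convert minutes to seconds: 77 x 60 = 4620
Add remaining seconds: 4620 + 12 = 4632

4632


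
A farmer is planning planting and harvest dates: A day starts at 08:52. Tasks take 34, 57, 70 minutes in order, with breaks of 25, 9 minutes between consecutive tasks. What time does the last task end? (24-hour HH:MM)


Start: 08:52 = 532 min from midnight
  after task 1 (34 min): 09:26
  after break (25 min): 09:51
  after task 2 (57 min): 10:48
  after break (9 min): 10:57
  after task 3 (70 min): 12:07
Total elapsed: 195 minutes
End time: 12:07

12:07


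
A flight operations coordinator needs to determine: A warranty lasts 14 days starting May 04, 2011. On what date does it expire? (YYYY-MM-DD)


Start: 2011-05-04
Adding 14 days
Days remaining in May: 27
Result: 2011-05-18

2011-05-18


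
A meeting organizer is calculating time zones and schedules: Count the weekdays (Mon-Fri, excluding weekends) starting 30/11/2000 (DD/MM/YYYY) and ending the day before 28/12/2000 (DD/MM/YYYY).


Start: 2000-11-30 (Thursday)
End (exclusive): 2000-12-28 (Thursday)
Total calendar days: 28
Full weeks: 28 // 7 = 4 -> 20 weekdays
Remaining 0 days starting on Thursday:
Total business days: 20 + 0 = 20

20


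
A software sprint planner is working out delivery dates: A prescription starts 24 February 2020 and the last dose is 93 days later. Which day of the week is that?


Start: 2020-02-24 (Monday)
Step 1 - find target date: add 93 days
  2020-02-24 + 93 days = 2020-05-27
Step 2 - day of week:
  93 mod 7 = 2
  Monday + 2 days -> Wednesday
Result: Wednesday (2020-05-27)

Wednesday


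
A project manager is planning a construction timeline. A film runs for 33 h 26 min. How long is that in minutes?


Hours: 33
Minutes: 26
Convert hours to minutes: 33 x 60 = 1980
Add remaining minutes: 1980 + 26 = 2006

2006


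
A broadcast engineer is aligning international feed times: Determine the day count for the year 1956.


Year: 1956
Check leap year rules:
Divisible by 4? Yes
Divisible by 100? No
1956 is a leap year
Days: 366

366


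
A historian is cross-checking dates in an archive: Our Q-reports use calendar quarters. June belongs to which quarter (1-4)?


Month: June (month 6)
Q1: January-March (months 1-3)
Q2: April-June (months 4-6)
Q3: July-September (months 7-9)
Q4: October-December (months 10-12)
Month 6 falls in Q2

2


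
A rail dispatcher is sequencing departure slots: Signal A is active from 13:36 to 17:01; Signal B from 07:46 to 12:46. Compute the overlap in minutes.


Interval A: [816, 1021] minutes from midnight
Interval B: [466, 766] minutes from midnight
Overlap start = max(816, 466) = 816
Overlap end = min(1021, 766) = 766
End <= start, so the intervals do not overlap: 0 minutes

0


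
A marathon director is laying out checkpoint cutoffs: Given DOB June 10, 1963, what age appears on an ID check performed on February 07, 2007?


Birth: 1963-06-10
Reference: 2007-02-07
Year difference: 2007 - 1963 = 44
Has birthday (06-10) occurred by 02-07? No
Birthday not yet reached this year -> subtract 1
Age in full years: 43

43


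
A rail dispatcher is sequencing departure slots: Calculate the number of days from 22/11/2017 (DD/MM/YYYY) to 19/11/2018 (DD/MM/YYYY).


Start date: 2017-11-22
End date: 2018-11-19
Nov 2017: +9 days
Dec 2017: +31 days
Jan 2018: +31 days
... (10 more months)
Total: 362 days

362


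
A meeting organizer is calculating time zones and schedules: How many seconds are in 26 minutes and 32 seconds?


Minutes: 26
Extra seconds: 32
Seconds per minute: 60
Minutes to seconds: 26 x 60 = 1560
Total: 1560 + 32 = 1592

1592


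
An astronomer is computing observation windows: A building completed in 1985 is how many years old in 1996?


Birth year: 1985
Current year: 1996
Age = current year - birth year
Age = 1996 - 1985 = 11

11


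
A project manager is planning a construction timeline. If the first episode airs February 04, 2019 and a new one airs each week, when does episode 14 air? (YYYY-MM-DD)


First occurrence: 2019-02-04 (occurrence 1)
Each occurrence is 7 days after the previous.
Occurrence 14 is 13 weeks after the first.
13 weeks = 91 days
2019-02-04 + 91 days = 2019-05-06

2019-05-06


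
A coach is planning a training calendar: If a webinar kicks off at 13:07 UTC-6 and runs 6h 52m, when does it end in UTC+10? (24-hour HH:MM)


Start: 13:07 in UTC-6
Step 1 - add duration:
  minutes: 7 + 52 = 59
  hours: 13 + 6 + 0 = 19
  end in UTC-6: 19:59
Step 2 - convert UTC-6 -> UTC+10:
  offset difference: 10 - (-6) = 16 hours
  19 + (16) = 35 -> mod 24 = 11
Result: 11:59 in UTC+10

11:59


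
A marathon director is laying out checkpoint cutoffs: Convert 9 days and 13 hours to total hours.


Days: 9
Extra hours: 13
Hours per day: 24
Days to hours: 9 x 24 = 216
Total: 216 + 13 = 229

229


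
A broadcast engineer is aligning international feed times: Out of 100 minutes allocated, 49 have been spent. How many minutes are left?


Total budget: 100 minutes
Time used: 49 minutes
Remaining: 100 - 49 = 51 minutes
Percent used: 49.0%
Percent remaining: 51.0%

51


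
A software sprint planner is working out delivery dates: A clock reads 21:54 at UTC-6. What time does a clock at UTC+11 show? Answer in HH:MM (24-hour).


Local time: 21:54 at UTC-6 (offset -6h)
Target zone: UTC+11 (offset 11h)
Difference: 11 - (-6) = 17 hours
Calculation: 21 + (17) = 38
Wraparound: (38) mod 24 = 14
Result: 14:54

14:54


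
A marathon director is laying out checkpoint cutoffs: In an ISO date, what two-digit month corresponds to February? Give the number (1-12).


Calendar month order:
1. January
2. February <--
3. March
February is month number 2

2


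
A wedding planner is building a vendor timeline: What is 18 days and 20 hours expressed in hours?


Days: 18
Extra hours: 20
Hours per day: 24
Days to hours: 18 x 24 = 432
Total: 432 + 20 = 452

452


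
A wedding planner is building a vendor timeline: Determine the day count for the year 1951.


Year: 1951
Check leap year rules:
Divisible by 4? No
1951 is not a leap year
Days: 365

365


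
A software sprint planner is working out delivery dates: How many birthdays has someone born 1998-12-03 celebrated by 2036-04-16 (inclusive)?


Birth: 1998-12-03
Reference: 2036-04-16
Year difference: 2036 - 1998 = 38
Has birthday (12-03) occurred by 04-16? No
Birthday not yet reached this year -> subtract 1
Age in full years: 37

37


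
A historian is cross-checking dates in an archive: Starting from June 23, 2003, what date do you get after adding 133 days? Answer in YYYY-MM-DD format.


Start: 2003-06-23
Adding 133 days
Days remaining in June: 7
After June: 126 days still to add
July 2003: 31 days, 95 remaining
August 2003: 31 days, 64 remaining
September 2003: 30 days, 34 remaining
October 2003: 31 days, 3 remaining
Result: 2003-11-03

2003-11-03


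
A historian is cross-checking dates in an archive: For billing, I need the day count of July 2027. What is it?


Month: July
Year: 2027
July is a 31-day month
Total: 31 days

31


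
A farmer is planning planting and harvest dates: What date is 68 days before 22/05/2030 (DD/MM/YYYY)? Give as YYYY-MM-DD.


Start: 2030-05-22
Subtracting 68 days
Days already passed in May: 22
After going back through May: 46 more days to subtract
April 2030: 30 days, 16 remaining
March 2030 has 31 days, need 16
Result: 2030-03-15

2030-03-15


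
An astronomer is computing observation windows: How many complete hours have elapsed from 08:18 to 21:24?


Start: 08:18
End: 21:24
Hour difference: 21 - 8 = 13 hours
Minute difference: 24 - 18 = 6 minutes
Total minutes: 786
Complete hours: 786 / 60 = 13 (remainder 6)

13


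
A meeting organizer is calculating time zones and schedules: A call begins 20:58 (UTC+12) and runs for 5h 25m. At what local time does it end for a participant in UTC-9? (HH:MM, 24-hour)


Start: 20:58 in UTC+12
Step 1 - add duration:
  minutes: 58 + 25 = 83 (carry 1h)
  hours: 20 + 5 + 1 = 26
  end in UTC+12: 02:23
Step 2 - convert UTC+12 -> UTC-9:
  offset difference: -9 - (12) = -21 hours
  2 + (-21) = -19 -> mod 24 = 5
Result: 05:23 in UTC-9

05:23


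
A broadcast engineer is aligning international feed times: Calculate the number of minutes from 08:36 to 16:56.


Start time: 08:36 = 516 minutes from midnight
End time: 16:56 = 1016 minutes from midnight
Difference: 1016 - 516 = 500 minutes
That is 8 hours and 20 minutes

500


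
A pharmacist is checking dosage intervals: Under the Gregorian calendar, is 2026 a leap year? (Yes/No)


Year: 2026
Divisible by 4? 2026 / 4 = 506.5 -> No
Not divisible by 4, so NOT a leap year

No


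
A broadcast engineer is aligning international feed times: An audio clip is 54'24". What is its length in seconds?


Minutes: 54
Seconds: 24
Convert minutes to seconds: 54 x 60 = 3240
Add remaining seconds: 3240 + 24 = 3264

3264


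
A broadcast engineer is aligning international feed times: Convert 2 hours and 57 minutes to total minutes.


Hours: 2
Minutes: 57
Convert hours to minutes: 2 x 60 = 120
Add remaining minutes: 120 + 57 = 177

177


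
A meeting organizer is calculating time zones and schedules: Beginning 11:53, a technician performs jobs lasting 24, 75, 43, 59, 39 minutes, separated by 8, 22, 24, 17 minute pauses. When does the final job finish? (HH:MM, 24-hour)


Start: 11:53 = 713 min from midnight
  after task 1 (24 min): 12:17
  after break (8 min): 12:25
  after task 2 (75 min): 13:40
  after break (22 min): 14:02
  after task 3 (43 min): 14:45
  after break (24 min): 15:09
  after task 4 (59 min): 16:08
  after break (17 min): 16:25
  after task 5 (39 min): 17:04
Total elapsed: 311 minutes
End time: 17:04

17:04


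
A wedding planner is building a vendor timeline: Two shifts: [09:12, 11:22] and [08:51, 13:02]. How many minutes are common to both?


Interval A: [552, 682] minutes from midnight
Interval B: [531, 782] minutes from midnight
Overlap start = max(552, 531) = 552
Overlap end = min(682, 782) = 682
Overlap = 682 - 552 = 130 minutes

130


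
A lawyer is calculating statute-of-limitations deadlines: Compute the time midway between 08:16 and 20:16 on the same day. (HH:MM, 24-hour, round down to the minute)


Start time: 08:16 = 496 minutes from midnight
End time: 20:16 = 1216 minutes from midnight
Sum: 496 + 1216 = 1712
Midpoint: 1712 / 2 = 856 minutes
Convert: 856 / 60 = 14 hours, 16 minutes
Result: 14:16

14:16


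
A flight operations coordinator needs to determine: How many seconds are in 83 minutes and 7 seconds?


Minutes: 83
Extra seconds: 7
Seconds per minute: 60
Minutes to seconds: 83 x 60 = 4980
Total: 4980 + 7 = 4987

4987


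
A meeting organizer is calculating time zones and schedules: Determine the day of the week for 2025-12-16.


Date: 2025-12-16
January 1, 2025 is a Wednesday
Day of year: 350
Offset from Jan 1: 349 days
349 mod 7 = 6
Result: Tuesday

Tuesday


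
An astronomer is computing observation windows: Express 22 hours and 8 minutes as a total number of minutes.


Hours: 22
Extra minutes: 8
Minutes per hour: 60
Hours to minutes: 22 x 60 = 1320
Total: 1320 + 8 = 1328

1328


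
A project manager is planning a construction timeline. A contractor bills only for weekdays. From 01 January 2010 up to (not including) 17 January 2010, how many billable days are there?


Start: 2010-01-01 (Friday)
End (exclusive): 2010-01-17 (Sunday)
Total calendar days: 16
Full weeks: 16 // 7 = 2 -> 10 weekdays
Remaining 2 days starting on Friday:
  Fri(w), Sat(-) -> 1 weekdays
Total business days: 10 + 1 = 11

11


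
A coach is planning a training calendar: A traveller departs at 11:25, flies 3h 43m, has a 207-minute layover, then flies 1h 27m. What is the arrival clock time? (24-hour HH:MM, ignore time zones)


Depart: 11:25
Leg 1: +223 min -> 15:08
Layover: +207 min -> 18:35
Leg 2: +87 min -> 20:02
Total travel: 517 minutes = 8h 37m
Arrival: 20:02

20:02


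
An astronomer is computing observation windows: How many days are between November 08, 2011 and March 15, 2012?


Start date: 2011-11-08
End date: 2012-03-15
Nov 2011: +23 days
Dec 2011: +31 days
Jan 2012: +31 days
Feb 2012: +29 days
Mar 2012: +14 days
Total: 128 days

128


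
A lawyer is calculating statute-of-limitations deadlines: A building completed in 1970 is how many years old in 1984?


Birth year: 1970
Current year: 1984
Age = current year - birth year
Age = 1984 - 1970 = 14

14


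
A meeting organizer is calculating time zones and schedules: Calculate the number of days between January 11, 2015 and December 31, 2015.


Start: January 11, 2015
End: December 31, 2015
Days left in January: 20
February: 28
March: 31
April: 30
May: 31
... plus remaining months
Sum of remaining months: 334
Total: 20 + 334 = 354

354


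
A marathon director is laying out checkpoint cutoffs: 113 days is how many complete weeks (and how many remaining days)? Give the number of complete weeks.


Total days: 113
Days per week: 7
Division: 113 / 7 = 16 remainder 1
Complete weeks: 16
Remaining days: 1

16


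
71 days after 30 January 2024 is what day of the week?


Start: 2024-01-30 (Tuesday)
Step 1 - find target date: add 71 days
  2024-01-30 + 71 days = 2024-04-10
Step 2 - day of week:
  71 mod 7 = 1
  Tuesday + 1 days -> Wednesday
Result: Wednesday (2024-04-10)

Wednesday


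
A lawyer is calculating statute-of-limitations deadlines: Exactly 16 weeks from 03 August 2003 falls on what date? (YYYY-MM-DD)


Start: 2003-08-03
Weeks to add: 16
Convert to days: 16 x 7 = 112 days
Add 112 days to 2003-08-03
Result: 2003-11-23

2003-11-23


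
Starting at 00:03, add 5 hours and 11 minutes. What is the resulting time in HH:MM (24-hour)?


Start time: 00:03
Adding: 5 hours 11 minutes
Minutes: 3 + 11 = 14
Hours: 0 + 5 + 0 = 5
Result: 05:14

05:14


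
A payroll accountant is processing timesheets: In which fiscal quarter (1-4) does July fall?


Month: July (month 7)
Q1: January-March (months 1-3)
Q2: April-June (months 4-6)
Q3: July-September (months 7-9)
Q4: October-December (months 10-12)
Month 7 falls in Q3

3


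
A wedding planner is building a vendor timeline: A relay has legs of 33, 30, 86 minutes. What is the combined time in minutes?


Durations: 33, 30, 86
Running sum: 33
+ 30 = 63
+ 86 = 149
Total duration: 149 minutes
That is 2 hours and 29 minutes

149


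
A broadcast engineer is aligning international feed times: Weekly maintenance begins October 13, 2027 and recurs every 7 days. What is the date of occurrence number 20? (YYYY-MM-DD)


First occurrence: 2027-10-13 (occurrence 1)
Each occurrence is 7 days after the previous.
Occurrence 20 is 19 weeks after the first.
19 weeks = 133 days
2027-10-13 + 133 days = 2028-02-23

2028-02-23


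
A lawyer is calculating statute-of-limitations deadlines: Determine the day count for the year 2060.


Year: 2060
Check leap year rules:
Divisible by 4? Yes
Divisible by 100? No
2060 is a leap year
Days: 366

366


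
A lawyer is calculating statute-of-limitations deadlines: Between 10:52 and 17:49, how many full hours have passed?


Start: 10:52
End: 17:49
Hour difference: 17 - 10 = 7 hours
Minute difference: 49 - 52 = -3 minutes
Total minutes: 417
Complete hours: 417 / 60 = 6 (remainder 57)

6


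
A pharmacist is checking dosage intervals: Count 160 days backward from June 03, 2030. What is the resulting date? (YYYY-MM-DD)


Start: 2030-06-03
Subtracting 160 days
Days already passed in June: 3
After going back through June: 157 more days to subtract
May 2030: 31 days, 126 remaining
April 2030: 30 days, 96 remaining
March 2030: 31 days, 65 remaining
February 2030: 28 days, 37 remaining
Result: 2029-12-25

2029-12-25


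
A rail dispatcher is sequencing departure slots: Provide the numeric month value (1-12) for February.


Calendar month order:
1. January
2. February <--
3. March
February is month number 2

2


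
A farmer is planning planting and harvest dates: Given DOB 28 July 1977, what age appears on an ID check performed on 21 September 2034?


Birth: 1977-07-28
Reference: 2034-09-21
Year difference: 2034 - 1977 = 57
Has birthday (07-28) occurred by 09-21? Yes
Age in full years: 57

57


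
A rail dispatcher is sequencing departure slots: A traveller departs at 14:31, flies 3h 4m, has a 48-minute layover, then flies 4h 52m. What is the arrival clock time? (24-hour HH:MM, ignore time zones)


Depart: 14:31
Leg 1: +184 min -> 17:35
Layover: +48 min -> 18:23
Leg 2: +292 min -> 23:15
Total travel: 524 minutes = 8h 44m
Arrival: 23:15

23:15


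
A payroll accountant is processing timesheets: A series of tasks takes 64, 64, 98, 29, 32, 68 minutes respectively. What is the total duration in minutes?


Durations: 64, 64, 98, 29, 32, 68
Running sum: 64
+ 64 = 128
+ 98 = 226
+ 29 = 255
+ 32 = 287
+ 68 = 355
Total duration: 355 minutes
That is 5 hours and 55 minutes

355


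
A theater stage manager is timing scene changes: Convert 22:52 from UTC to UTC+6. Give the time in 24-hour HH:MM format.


Local time: 22:52 at UTC (offset 0h)
Target zone: UTC+6 (offset 6h)
Difference: 6 - (0) = 6 hours
Calculation: 22 + (6) = 28
Wraparound: (28) mod 24 = 4
Result: 04:52

04:52


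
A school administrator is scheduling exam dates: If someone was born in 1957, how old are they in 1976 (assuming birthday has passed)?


Birth year: 1957
Current year: 1976
Age = current year - birth year
Age = 1976 - 1957 = 19

19


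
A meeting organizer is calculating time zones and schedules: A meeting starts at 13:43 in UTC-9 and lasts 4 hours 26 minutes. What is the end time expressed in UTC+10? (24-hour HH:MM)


Start: 13:43 in UTC-9
Step 1 - add duration:
  minutes: 43 + 26 = 69 (carry 1h)
  hours: 13 + 4 + 1 = 18
  end in UTC-9: 18:09
Step 2 - convert UTC-9 -> UTC+10:
  offset difference: 10 - (-9) = 19 hours
  18 + (19) = 37 -> mod 24 = 13
Result: 13:09 in UTC+10

13:09


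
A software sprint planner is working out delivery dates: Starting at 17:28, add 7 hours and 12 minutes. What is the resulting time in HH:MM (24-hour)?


Start time: 17:28
Adding: 7 hours 12 minutes
Minutes: 28 + 12 = 40
Hours: 17 + 7 + 0 = 24
Hour wraparound: 24 mod 24 = 0
Result: 00:40

00:40


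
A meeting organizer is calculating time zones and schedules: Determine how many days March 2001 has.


Month: March
Year: 2001
March is a 31-day month
Total: 31 days

31


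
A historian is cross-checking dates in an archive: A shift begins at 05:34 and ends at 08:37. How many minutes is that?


Start time: 05:34 = 334 minutes from midnight
End time: 08:37 = 517 minutes from midnight
Difference: 517 - 334 = 183 minutes
That is 3 hours and 3 minutes

183


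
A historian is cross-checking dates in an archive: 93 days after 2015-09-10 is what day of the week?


Start: 2015-09-10 (Thursday)
Step 1 - find target date: add 93 days
  2015-09-10 + 93 days = 2015-12-12
Step 2 - day of week:
  93 mod 7 = 2
  Thursday + 2 days -> Saturday
Result: Saturday (2015-12-12)

Saturday


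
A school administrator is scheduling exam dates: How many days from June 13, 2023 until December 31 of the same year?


Start: June 13, 2023
End: December 31, 2023
Days left in June: 17
July: 31
August: 31
September: 30
October: 31
... plus remaining months
Sum of remaining months: 184
Total: 17 + 184 = 201

201


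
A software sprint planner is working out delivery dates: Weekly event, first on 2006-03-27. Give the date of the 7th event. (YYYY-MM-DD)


First occurrence: 2006-03-27 (occurrence 1)
Each occurrence is 7 days after the previous.
Occurrence 7 is 6 weeks after the first.
6 weeks = 42 days
2006-03-27 + 42 days = 2006-05-08

2006-05-08


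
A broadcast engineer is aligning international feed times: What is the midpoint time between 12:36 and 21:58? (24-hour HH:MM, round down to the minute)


Start time: 12:36 = 756 minutes from midnight
End time: 21:58 = 1318 minutes from midnight
Sum: 756 + 1318 = 2074
Midpoint: 2074 / 2 = 1037 minutes
Convert: 1037 / 60 = 17 hours, 17 minutes
Result: 17:17

17:17


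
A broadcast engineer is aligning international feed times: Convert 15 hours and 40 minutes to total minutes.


Hours: 15
Extra minutes: 40
Minutes per hour: 60
Hours to minutes: 15 x 60 = 900
Total: 900 + 40 = 940

940


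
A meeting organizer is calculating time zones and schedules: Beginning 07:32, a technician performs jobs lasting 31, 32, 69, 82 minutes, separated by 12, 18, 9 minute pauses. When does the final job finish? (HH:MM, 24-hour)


Start: 07:32 = 452 min from midnight
  after task 1 (31 min): 08:03
  after break (12 min): 08:15
  after task 2 (32 min): 08:47
  after break (18 min): 09:05
  after task 3 (69 min): 10:14
  after break (9 min): 10:23
  after task 4 (82 min): 11:45
Total elapsed: 253 minutes
End time: 11:45

11:45


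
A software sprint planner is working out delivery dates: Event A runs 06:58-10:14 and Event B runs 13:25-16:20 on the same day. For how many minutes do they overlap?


Interval A: [418, 614] minutes from midnight
Interval B: [805, 980] minutes from midnight
Overlap start = max(418, 805) = 805
Overlap end = min(614, 980) = 614
End <= start, so the intervals do not overlap: 0 minutes

0


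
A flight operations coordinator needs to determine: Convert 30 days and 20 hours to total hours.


Days: 30
Extra hours: 20
Hours per day: 24
Days to hours: 30 x 24 = 720
Total: 720 + 20 = 740

740


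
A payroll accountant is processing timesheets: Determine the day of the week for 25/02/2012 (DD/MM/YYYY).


Date: 2012-02-25
January 1, 2012 is a Sunday
Day of year: 56
Offset from Jan 1: 55 days
55 mod 7 = 6
Result: Saturday

Saturday


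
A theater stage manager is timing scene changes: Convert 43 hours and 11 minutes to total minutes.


Hours: 43
Minutes: 11
Convert hours to minutes: 43 x 60 = 2580
Add remaining minutes: 2580 + 11 = 2591

2591


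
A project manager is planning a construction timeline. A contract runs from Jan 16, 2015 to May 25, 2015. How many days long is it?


Start date: 2015-01-16
End date: 2015-05-25
Jan 2015: +16 days
Feb 2015: +28 days
Mar 2015: +31 days
Apr 2015: +30 days
May 2015: +24 days
Total: 129 days

129


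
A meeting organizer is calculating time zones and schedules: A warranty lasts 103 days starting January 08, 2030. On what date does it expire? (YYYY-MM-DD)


Start: 2030-01-08
Adding 103 days
Days remaining in January: 23
After January: 80 days still to add
February 2030: 28 days, 52 remaining
March 2030: 31 days, 21 remaining
April 2030 has 30 days, need 21
Result: 2030-04-21

2030-04-21


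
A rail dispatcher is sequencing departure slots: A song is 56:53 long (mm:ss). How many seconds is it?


Minutes: 56
Extra seconds: 53
Seconds per minute: 60
Minutes to seconds: 56 x 60 = 3360
Total: 3360 + 53 = 3413

3413


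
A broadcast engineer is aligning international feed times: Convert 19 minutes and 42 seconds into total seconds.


Minutes: 19
Seconds: 42
Convert minutes to seconds: 19 x 60 = 1140
Add remaining seconds: 1140 + 42 = 1182

1182


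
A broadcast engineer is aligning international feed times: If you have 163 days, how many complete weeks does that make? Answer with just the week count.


Total days: 163
Days per week: 7
Division: 163 / 7 = 23 remainder 2
Complete weeks: 23
Remaining days: 2

23


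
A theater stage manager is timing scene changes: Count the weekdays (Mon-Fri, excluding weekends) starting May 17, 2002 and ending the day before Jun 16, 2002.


Start: 2002-05-17 (Friday)
End (exclusive): 2002-06-16 (Sunday)
Total calendar days: 30
Full weeks: 30 // 7 = 4 -> 20 weekdays
Remaining 2 days starting on Friday:
  Fri(w), Sat(-) -> 1 weekdays
Total business days: 20 + 1 = 21

21


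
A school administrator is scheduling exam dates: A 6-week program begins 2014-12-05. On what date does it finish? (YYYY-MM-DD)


Start: 2014-12-05
Weeks to add: 6
Convert to days: 6 x 7 = 42 days
Add 42 days to 2014-12-05
Result: 2015-01-16

2015-01-16


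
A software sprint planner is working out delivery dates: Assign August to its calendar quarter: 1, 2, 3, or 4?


Month: August (month 8)
Q1: January-March (months 1-3)
Q2: April-June (months 4-6)
Q3: July-September (months 7-9)
Q4: October-December (months 10-12)
Month 8 falls in Q3

3


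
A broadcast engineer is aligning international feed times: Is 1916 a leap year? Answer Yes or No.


Year: 1916
Divisible by 4? 1916 / 4 = 479.0 -> Yes
Divisible by 100? 1916 / 100 = 19.16 -> No
Divisible by 4 but not 100, so it IS a leap year

Yes


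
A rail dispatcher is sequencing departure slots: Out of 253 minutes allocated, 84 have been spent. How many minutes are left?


Total budget: 253 minutes
Time used: 84 minutes
Remaining: 253 - 84 = 169 minutes
Percent used: 33.2%
Percent remaining: 66.8%

169


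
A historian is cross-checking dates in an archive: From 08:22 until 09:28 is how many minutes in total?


Start time: 08:22 = 502 minutes from midnight
End time: 09:28 = 568 minutes from midnight
Difference: 568 - 502 = 66 minutes
That is 1 hours and 6 minutes

66


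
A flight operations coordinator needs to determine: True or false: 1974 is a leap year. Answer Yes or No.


Year: 1974
Divisible by 4? 1974 / 4 = 493.5 -> No
Not divisible by 4, so NOT a leap year

No


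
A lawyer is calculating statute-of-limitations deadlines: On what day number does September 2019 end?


Month: September
Year: 2019
September is a 30-day month
Total: 30 days

30


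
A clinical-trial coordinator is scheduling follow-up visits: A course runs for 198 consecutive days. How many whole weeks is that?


Total days: 198
Days per week: 7
Division: 198 / 7 = 28 remainder 2
Complete weeks: 28
Remaining days: 2

28


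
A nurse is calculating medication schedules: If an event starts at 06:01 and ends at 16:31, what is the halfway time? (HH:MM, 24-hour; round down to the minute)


Start time: 06:01 = 361 minutes from midnight
End time: 16:31 = 991 minutes from midnight
Sum: 361 + 991 = 1352
Midpoint: 1352 / 2 = 676 minutes
Convert: 676 / 60 = 11 hours, 16 minutes
Result: 11:16

11:16


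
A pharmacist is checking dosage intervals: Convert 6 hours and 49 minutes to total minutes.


Hours: 6
Extra minutes: 49
Minutes per hour: 60
Hours to minutes: 6 x 60 = 360
Total: 360 + 49 = 409

409


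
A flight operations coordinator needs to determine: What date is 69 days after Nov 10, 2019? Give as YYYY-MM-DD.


Start: 2019-11-10
Adding 69 days
Days remaining in November: 20
After November: 49 days still to add
December 2019: 31 days, 18 remaining
January 2020 has 31 days, need 18
Result: 2020-01-18

2020-01-18


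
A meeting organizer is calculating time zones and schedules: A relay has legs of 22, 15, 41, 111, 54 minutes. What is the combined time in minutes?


Durations: 22, 15, 41, 111, 54
Running sum: 22
+ 15 = 37
+ 41 = 78
+ 111 = 189
+ 54 = 243
Total duration: 243 minutes
That is 4 hours and 3 minutes

243


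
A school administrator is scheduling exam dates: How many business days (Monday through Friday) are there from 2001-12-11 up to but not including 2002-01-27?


Start: 2001-12-11 (Tuesday)
End (exclusive): 2002-01-27 (Sunday)
Total calendar days: 47
Full weeks: 47 // 7 = 6 -> 30 weekdays
Remaining 5 days starting on Tuesday:
  Tue(w), Wed(w), Thu(w), Fri(w), Sat(-) -> 4 weekdays
Total business days: 30 + 4 = 34

34


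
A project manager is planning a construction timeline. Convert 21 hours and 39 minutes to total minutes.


Hours: 21
Minutes: 39
Convert hours to minutes: 21 x 60 = 1260
Add remaining minutes: 1260 + 39 = 1299

1299


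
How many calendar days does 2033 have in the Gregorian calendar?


Year: 2033
Check leap year rules:
Divisible by 4? No
2033 is not a leap year
Days: 365

365


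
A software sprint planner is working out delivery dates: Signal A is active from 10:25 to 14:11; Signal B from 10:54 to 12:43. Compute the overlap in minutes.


Interval A: [625, 851] minutes from midnight
Interval B: [654, 763] minutes from midnight
Overlap start = max(625, 654) = 654
Overlap end = min(851, 763) = 763
Overlap = 763 - 654 = 109 minutes

109


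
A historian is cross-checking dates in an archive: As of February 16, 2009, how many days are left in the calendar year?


Start: February 16, 2009
End: December 31, 2009
Days left in February: 12
March: 31
April: 30
May: 31
June: 30
... plus remaining months
Sum of remaining months: 306
Total: 12 + 306 = 318

318


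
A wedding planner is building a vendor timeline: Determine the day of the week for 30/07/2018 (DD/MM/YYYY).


Date: 2018-07-30
January 1, 2018 is a Monday
Day of year: 211
Offset from Jan 1: 210 days
210 mod 7 = 0
Result: Monday

Monday


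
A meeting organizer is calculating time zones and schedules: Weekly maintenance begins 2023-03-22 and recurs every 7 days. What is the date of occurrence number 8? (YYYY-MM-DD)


First occurrence: 2023-03-22 (occurrence 1)
Each occurrence is 7 days after the previous.
Occurrence 8 is 7 weeks after the first.
7 weeks = 49 days
2023-03-22 + 49 days = 2023-05-10

2023-05-10


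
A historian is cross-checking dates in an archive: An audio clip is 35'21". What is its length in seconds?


Minutes: 35
Seconds: 21
Convert minutes to seconds: 35 x 60 = 2100
Add remaining seconds: 2100 + 21 = 2121

2121


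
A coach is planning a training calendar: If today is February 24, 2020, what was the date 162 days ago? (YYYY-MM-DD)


Start: 2020-02-24
Subtracting 162 days
Days already passed in February: 24
After going back through February: 138 more days to subtract
January 2020: 31 days, 107 remaining
December 2019: 31 days, 76 remaining
November 2019: 30 days, 46 remaining
October 2019: 31 days, 15 remaining
Result: 2019-09-15

2019-09-15


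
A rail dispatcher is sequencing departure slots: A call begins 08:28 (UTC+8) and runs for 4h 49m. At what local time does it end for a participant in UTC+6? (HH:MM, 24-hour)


Start: 08:28 in UTC+8
Step 1 - add duration:
  minutes: 28 + 49 = 77 (carry 1h)
  hours: 8 + 4 + 1 = 13
  end in UTC+8: 13:17
Step 2 - convert UTC+8 -> UTC+6:
  offset difference: 6 - (8) = -2 hours
  13 + (-2) = 11 -> mod 24 = 11
Result: 11:17 in UTC+6

11:17
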